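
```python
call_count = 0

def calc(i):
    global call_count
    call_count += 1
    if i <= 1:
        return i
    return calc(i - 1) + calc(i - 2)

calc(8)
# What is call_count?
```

Calls(i) = 1 + Calls(i-1) + Calls(i-2); Calls(0)=Calls(1)=1. For i=8 this gives 67.

Answer: 67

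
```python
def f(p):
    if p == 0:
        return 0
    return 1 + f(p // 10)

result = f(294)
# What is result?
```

Count of digits of 294: 3

Answer: 3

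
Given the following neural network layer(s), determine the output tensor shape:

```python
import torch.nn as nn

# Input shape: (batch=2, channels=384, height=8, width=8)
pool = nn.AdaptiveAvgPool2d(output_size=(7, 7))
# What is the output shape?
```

Input: (2, 384, 8, 8) -> Output: (2, 384, 7, 7)

Answer: (2, 384, 7, 7)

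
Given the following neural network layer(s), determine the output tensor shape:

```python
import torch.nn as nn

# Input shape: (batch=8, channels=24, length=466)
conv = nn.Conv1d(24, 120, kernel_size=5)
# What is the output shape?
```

Input: (8, 24, 466) -> Output: (8, 120, 462)

Answer: (8, 120, 462)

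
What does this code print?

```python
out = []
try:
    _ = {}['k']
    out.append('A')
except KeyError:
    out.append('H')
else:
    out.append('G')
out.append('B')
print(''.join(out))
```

Execution trace: 'H' (except KeyError) → 'B' (after the try/except). Output: HB

Answer: HB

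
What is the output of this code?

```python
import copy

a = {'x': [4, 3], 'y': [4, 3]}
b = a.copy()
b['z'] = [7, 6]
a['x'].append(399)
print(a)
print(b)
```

Key concept: shallow copy of dict with mutable values.
Step by step:
`a = {'x': [4, 3], 'y': [4, 3]}` → a = {'x': [4, 3], 'y': [4, 3]}
`b = a.copy()` → b = {'x': [4, 3], 'y': [4, 3]}
`b['z'] = [7, 6]` → b = {'x': [4, 3], 'y': [4, 3], 'z': [7, 6]}
`a['x'].append(399)` → a = {'x': [4, 3, 399], 'y': [4, 3]}; b = {'x': [4, 3, 399], 'y': [4, 3], 'z': [7, 6]}
`print(a)` → prints {'x': [4, 3, 399], 'y': [4, 3]}
`print(b)` → prints {'x': [4, 3, 399], 'y': [4, 3], 'z': [7, 6]}

Answer:
{'x': [4, 3, 399], 'y': [4, 3]}
{'x': [4, 3, 399], 'y': [4, 3], 'z': [7, 6]}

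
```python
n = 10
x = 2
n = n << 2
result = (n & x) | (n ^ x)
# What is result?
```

Trace:
`n = 10` → n = 10
`x = 2` → x = 2
`n = n << 2` → n = 40
`result = (n & x) | (n ^ x)` → result = 42
So result = 42

Answer: 42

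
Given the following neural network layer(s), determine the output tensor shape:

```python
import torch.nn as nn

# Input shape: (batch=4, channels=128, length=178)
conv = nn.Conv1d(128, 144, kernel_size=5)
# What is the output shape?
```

Input: (4, 128, 178) -> Output: (4, 144, 174)

Answer: (4, 144, 174)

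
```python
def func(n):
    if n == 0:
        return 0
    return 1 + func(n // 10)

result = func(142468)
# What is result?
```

Count of digits of 142468: 6

Answer: 6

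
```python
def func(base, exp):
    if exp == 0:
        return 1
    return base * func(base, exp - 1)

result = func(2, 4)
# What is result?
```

func(2, 4) = 2 * 2 * 2 * 2 = 16

Answer: 16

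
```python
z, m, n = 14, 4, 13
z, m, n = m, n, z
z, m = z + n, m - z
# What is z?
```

Trace:
`z, m, n = 14, 4, 13` → z = 14; m = 4; n = 13
`z, m, n = m, n, z` → z = 4; m = 13; n = 14
`z, m = z + n, m - z` → z = 18; m = 9
So z = 18

Answer: 18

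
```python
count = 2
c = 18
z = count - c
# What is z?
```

Trace:
`count = 2` → count = 2
`c = 18` → c = 18
`z = count - c` → z = -16
So z = -16

Answer: -16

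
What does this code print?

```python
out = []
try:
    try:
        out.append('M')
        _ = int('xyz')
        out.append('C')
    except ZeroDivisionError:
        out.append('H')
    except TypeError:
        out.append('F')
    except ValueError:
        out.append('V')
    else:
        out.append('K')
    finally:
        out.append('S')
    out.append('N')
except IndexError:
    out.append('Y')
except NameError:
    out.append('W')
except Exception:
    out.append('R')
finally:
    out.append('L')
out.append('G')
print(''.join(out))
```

Execution trace: 'M' (inner try body) → 'V' (inner except ValueError) → 'S' (inner finally) → 'N' (try body, no exception) → 'L' (finally) → 'G' (after the try/except). Output: MVSNLG

Answer: MVSNLG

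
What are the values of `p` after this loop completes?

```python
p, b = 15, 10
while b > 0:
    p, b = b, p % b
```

GCD of 15 and 10
`p` takes the values: 15 → 10 → 5

Answer: 5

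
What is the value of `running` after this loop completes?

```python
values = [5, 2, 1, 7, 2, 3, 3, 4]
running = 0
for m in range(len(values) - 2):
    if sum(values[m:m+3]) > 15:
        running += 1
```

Count windows with sum > 15
`running` takes the values: 0

Answer: 0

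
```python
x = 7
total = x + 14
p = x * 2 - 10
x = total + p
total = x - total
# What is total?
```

Trace:
`x = 7` → x = 7
`total = x + 14` → total = 21
`p = x * 2 - 10` → p = 4
`x = total + p` → x = 25
`total = x - total` → total = 4
So total = 4

Answer: 4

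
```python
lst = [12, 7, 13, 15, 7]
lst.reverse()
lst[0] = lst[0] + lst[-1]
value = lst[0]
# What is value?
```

Trace:
`lst = [12, 7, 13, 15, 7]` → lst = [12, 7, 13, 15, 7]
`lst.reverse()` → lst = [7, 15, 13, 7, 12]
`lst[0] = lst[0] + lst[-1]` → lst = [19, 15, 13, 7, 12]
`value = lst[0]` → value = 19
So value = 19

Answer: 19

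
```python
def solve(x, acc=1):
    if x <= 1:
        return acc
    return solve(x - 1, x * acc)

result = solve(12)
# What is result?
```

Accumulator trace (n, acc): (12, 1) -> (11, 12) -> (10, 132) -> (9, 1320) -> (8, 11880) -> (7, 95040) -> (6, 665280) -> (5, 3991680) -> (4, 19958400) -> (3, 79833600) -> (2, 239500800) -> (1, 479001600) -> return 479001600

Answer: 479001600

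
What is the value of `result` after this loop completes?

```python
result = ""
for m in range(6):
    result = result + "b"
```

Repeat 'b' 6 times
`result` takes the values: "" → "b" → "bb" → "bbb" → "bbbb" → "bbbbb" → "bbbbbb"

Answer: "bbbbbb"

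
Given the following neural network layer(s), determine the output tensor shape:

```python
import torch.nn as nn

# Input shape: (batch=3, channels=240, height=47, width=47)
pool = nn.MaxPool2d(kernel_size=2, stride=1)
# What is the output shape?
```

Input: (3, 240, 47, 47) -> Output: (3, 240, 46, 46)

Answer: (3, 240, 46, 46)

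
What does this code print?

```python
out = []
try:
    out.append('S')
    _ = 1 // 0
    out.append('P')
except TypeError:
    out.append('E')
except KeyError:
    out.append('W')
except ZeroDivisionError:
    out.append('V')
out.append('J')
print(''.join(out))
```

Execution trace: 'S' (try body) → 'V' (except ZeroDivisionError) → 'J' (after the try/except). Output: SVJ

Answer: SVJ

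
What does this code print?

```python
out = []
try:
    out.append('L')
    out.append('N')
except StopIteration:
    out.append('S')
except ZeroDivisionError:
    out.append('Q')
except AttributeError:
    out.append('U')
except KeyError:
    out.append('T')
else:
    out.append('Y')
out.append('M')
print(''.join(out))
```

Execution trace: 'L' (try body) → 'N' (try body, no exception) → 'Y' (else) → 'M' (after the try/except). Output: LNYM

Answer: LNYM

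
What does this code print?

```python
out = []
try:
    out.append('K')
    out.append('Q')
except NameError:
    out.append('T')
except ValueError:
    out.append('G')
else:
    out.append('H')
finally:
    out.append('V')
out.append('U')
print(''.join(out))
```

Execution trace: 'K' (try body) → 'Q' (try body, no exception) → 'H' (else) → 'V' (finally) → 'U' (after the try/except). Output: KQHVU

Answer: KQHVU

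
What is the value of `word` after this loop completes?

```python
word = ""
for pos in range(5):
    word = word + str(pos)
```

Concatenate digits 0 to 4
`word` takes the values: "" → "0" → "01" → "012" → "0123" → "01234"

Answer: "01234"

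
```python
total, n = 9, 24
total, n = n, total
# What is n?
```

Trace:
`total, n = 9, 24` → total = 9; n = 24
`total, n = n, total` → total = 24; n = 9
So n = 9

Answer: 9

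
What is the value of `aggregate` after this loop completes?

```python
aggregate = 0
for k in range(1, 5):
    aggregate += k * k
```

Sum of squares 1² to 4² = 30
`aggregate` takes the values: 0 → 1 → 5 → 14 → 30

Answer: 30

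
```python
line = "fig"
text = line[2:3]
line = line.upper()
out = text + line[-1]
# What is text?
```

Trace:
`line = "fig"` → line = 'fig'
`text = line[2:3]` → text = 'g'
`line = line.upper()` → line = 'FIG'
`out = text + line[-1]` → out = 'gG'
So text = 'g'

Answer: 'g'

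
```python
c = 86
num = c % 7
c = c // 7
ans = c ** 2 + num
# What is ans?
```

Trace:
`c = 86` → c = 86
`num = c % 7` → num = 2
`c = c // 7` → c = 12
`ans = c ** 2 + num` → ans = 146
So ans = 146

Answer: 146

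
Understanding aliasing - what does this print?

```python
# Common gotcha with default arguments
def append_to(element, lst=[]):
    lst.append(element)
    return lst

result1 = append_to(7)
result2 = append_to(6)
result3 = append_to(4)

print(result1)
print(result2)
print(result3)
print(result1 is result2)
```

Key concept: mutable default argument gotcha.
Step by step:
`result1 = append_to(7)` → result1 = [7]
`result2 = append_to(6)` → result1 = [7, 6] (same object as result2); result2 = [7, 6] (same object as result1)
`result3 = append_to(4)` → result1 = [7, 6, 4] (same object as result2, result3); result2 = [7, 6, 4] (same object as result1, result3); result3 = [7, 6, 4] (same object as result1, result2)
`print(result1)` → prints [7, 6, 4]
`print(result2)` → prints [7, 6, 4]
`print(result3)` → prints [7, 6, 4]
`print(result1 is result2)` → prints True

Answer:
[7, 6, 4]
[7, 6, 4]
[7, 6, 4]
True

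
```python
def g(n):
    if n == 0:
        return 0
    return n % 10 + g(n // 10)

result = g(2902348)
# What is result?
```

Sum of digits of 2902348: 8 + 4 + 3 + 2 + 0 + 9 + 2 = 28

Answer: 28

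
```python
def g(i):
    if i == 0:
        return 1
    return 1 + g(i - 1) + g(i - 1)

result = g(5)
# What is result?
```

g(i) = 1 + 2·g(i-1), g(0)=1. Closed form: (1+1)·2^5 - 1 = 63.

Answer: 63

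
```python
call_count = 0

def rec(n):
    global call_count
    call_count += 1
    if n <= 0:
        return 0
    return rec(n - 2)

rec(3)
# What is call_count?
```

Linear recursion stepping by 2: 3 calls from n=3 down to ≤0.

Answer: 3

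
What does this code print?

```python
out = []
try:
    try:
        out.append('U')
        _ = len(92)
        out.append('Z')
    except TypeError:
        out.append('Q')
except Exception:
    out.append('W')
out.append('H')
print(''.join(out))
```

Execution trace: 'U' (inner try body) → 'Q' (inner except TypeError) → 'H' (after the try/except). Output: UQH

Answer: UQH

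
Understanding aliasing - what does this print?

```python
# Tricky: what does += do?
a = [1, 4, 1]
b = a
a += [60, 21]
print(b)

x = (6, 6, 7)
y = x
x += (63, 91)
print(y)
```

Key concept: += behavior differs for mutable vs immutable.
Step by step:
`a = [1, 4, 1]` → a = [1, 4, 1]
`b = a` → b = [1, 4, 1] (same object as a)
`a += [60, 21]` → a = [1, 4, 1, 60, 21] (same object as b); b = [1, 4, 1, 60, 21] (same object as a)
`print(b)` → prints [1, 4, 1, 60, 21]
`x = (6, 6, 7)` → x = (6, 6, 7)
`y = x` → y = (6, 6, 7)
`x += (63, 91)` → x = (6, 6, 7, 63, 91)
`print(y)` → prints (6, 6, 7)

Answer:
[1, 4, 1, 60, 21]
(6, 6, 7)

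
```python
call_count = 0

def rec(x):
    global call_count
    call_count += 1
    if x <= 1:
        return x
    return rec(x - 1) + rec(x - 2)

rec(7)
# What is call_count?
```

Calls(x) = 1 + Calls(x-1) + Calls(x-2); Calls(0)=Calls(1)=1. For x=7 this gives 41.

Answer: 41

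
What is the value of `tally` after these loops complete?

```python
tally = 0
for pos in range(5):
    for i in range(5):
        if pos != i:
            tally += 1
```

5² - 5 (exclude diagonal)
`tally` takes the values: 0 → 1 → 2 → 3 → 4 → 5 → 6 → 7 → 8 → 9 → 10 → 11 → 12 → 13 → 14 → 15 → 16 → 17 → 18 → 19 → 20

Answer: 20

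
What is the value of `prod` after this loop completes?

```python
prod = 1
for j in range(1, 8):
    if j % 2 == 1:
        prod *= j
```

Product of odd numbers 1 to 7
`prod` takes the values: 1 → 3 → 15 → 105

Answer: 105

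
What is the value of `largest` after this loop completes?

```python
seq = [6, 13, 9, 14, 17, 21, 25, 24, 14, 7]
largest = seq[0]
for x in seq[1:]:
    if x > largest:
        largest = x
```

Maximum of [6, 13, 9, 14, 17, 21, 25, 24, 14, 7]
`largest` takes the values: 6 → 13 → 14 → 17 → 21 → 25

Answer: 25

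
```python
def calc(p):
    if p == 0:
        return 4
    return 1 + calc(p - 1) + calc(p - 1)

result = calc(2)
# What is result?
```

calc(p) = 1 + 2·calc(p-1), calc(0)=4. Closed form: (4+1)·2^2 - 1 = 19.

Answer: 19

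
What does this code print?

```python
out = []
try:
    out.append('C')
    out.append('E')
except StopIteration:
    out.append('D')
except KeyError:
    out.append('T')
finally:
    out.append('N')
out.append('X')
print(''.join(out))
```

Execution trace: 'C' (try body) → 'E' (try body, no exception) → 'N' (finally) → 'X' (after the try/except). Output: CENX

Answer: CENX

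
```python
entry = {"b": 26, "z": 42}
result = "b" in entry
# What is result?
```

Trace:
`entry = {"b": 26, "z": 42}` → entry = {'b': 26, 'z': 42}
`result = "b" in entry` → result = True
So result = True

Answer: True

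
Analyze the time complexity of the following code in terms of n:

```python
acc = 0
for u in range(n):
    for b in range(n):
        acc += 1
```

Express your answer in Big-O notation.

Each loop level contributes: n × n. Multiplying the contributions gives O(n^2).

Answer: O(n^2)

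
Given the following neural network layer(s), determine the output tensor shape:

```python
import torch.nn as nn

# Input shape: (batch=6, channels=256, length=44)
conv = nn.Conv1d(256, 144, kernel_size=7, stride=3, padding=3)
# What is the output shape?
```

Input: (6, 256, 44) -> Output: (6, 144, 15)

Answer: (6, 144, 15)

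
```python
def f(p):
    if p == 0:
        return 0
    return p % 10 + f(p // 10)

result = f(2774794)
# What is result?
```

Sum of digits of 2774794: 4 + 9 + 7 + 4 + 7 + 7 + 2 = 40

Answer: 40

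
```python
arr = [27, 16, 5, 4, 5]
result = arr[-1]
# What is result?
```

Trace:
`arr = [27, 16, 5, 4, 5]` → arr = [27, 16, 5, 4, 5]
`result = arr[-1]` → result = 5
So result = 5

Answer: 5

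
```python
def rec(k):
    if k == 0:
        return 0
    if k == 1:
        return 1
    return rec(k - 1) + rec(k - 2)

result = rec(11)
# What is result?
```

Build up from base cases: rec(0)=0, rec(1)=1, rec(2)=1, rec(3)=2, rec(4)=3, rec(5)=5, rec(6)=8, ..., rec(11)=89

Answer: 89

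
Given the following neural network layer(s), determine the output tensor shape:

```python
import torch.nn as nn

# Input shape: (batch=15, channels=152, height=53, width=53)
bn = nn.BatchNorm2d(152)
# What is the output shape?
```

Input: (15, 152, 53, 53) -> Output: (15, 152, 53, 53)

Answer: (15, 152, 53, 53)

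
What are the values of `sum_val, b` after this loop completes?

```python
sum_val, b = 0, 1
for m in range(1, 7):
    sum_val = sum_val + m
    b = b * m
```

Sum and factorial of 1 to 6
`sum_val, b` takes the values: (0, 1) → (1, 1) → (3, 1) → (3, 2) → (6, 2) → (6, 6) → (10, 6) → (10, 24) → (15, 24) → (15, 120) → (21, 120) → (21, 720)

Answer: 21, 720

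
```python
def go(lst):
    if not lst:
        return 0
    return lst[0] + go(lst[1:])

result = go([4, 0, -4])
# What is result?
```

4 + 0 + (-4) + 0 = 0

Answer: 0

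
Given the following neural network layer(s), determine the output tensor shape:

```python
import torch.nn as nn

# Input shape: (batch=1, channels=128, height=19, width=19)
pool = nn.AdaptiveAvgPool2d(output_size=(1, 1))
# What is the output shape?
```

Input: (1, 128, 19, 19) -> Output: (1, 128, 1, 1)

Answer: (1, 128, 1, 1)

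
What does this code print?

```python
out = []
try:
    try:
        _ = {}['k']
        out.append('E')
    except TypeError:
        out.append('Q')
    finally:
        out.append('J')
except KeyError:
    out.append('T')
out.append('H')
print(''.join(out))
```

Execution trace: 'J' (finally) → 'T' (outer except KeyError) → 'H' (after the try/except). Output: JTH

Answer: JTH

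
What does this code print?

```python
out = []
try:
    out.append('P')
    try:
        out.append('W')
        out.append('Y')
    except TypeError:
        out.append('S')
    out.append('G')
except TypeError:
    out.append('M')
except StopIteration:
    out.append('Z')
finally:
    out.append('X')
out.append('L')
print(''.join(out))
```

Execution trace: 'P' (try body) → 'W' (inner try body) → 'Y' (inner try body, no exception) → 'G' (try body, no exception) → 'X' (finally) → 'L' (after the try/except). Output: PWYGXL

Answer: PWYGXL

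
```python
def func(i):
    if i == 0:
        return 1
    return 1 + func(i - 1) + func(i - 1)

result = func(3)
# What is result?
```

func(i) = 1 + 2·func(i-1), func(0)=1. Closed form: (1+1)·2^3 - 1 = 15.

Answer: 15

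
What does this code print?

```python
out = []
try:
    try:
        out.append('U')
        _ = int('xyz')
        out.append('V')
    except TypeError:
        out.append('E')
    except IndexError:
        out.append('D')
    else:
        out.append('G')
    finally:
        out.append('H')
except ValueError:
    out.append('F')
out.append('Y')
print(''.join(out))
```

Execution trace: 'U' (try body) → 'H' (finally) → 'F' (outer except ValueError) → 'Y' (after the try/except). Output: UHFY

Answer: UHFY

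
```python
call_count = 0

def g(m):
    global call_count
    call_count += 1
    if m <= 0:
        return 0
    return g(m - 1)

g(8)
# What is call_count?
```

Linear recursion stepping by 1: 9 calls from m=8 down to ≤0.

Answer: 9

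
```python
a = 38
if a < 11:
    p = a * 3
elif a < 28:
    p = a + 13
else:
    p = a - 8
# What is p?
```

Trace:
`a = 38` → a = 38
`if a < 11: ...` → a < 11 is False, a < 28 is False, take else branch → p = 30
So p = 30

Answer: 30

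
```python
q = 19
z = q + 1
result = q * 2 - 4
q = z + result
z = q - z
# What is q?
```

Trace:
`q = 19` → q = 19
`z = q + 1` → z = 20
`result = q * 2 - 4` → result = 34
`q = z + result` → q = 54
`z = q - z` → z = 34
So q = 54

Answer: 54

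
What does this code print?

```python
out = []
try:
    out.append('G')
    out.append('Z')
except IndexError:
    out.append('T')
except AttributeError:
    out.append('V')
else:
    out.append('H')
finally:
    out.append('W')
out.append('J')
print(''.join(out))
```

Execution trace: 'G' (try body) → 'Z' (try body, no exception) → 'H' (else) → 'W' (finally) → 'J' (after the try/except). Output: GZHWJ

Answer: GZHWJ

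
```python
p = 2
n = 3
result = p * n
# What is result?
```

Trace:
`p = 2` → p = 2
`n = 3` → n = 3
`result = p * n` → result = 6
So result = 6

Answer: 6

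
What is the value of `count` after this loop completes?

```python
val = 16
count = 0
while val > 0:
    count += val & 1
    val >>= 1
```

Count set bits in 16 (binary: 0b10000)
`count` takes the values: 0 → 1

Answer: 1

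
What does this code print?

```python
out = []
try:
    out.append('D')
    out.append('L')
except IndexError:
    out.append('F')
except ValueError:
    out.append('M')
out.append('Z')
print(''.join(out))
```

Execution trace: 'D' (try body) → 'L' (try body, no exception) → 'Z' (after the try/except). Output: DLZ

Answer: DLZ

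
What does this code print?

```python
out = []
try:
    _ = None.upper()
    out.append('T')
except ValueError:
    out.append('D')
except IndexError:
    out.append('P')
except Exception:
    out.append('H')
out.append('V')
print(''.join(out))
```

Execution trace: 'H' (except Exception) → 'V' (after the try/except). Output: HV

Answer: HV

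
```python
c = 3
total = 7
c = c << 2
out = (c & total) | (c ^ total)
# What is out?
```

Trace:
`c = 3` → c = 3
`total = 7` → total = 7
`c = c << 2` → c = 12
`out = (c & total) | (c ^ total)` → out = 15
So out = 15

Answer: 15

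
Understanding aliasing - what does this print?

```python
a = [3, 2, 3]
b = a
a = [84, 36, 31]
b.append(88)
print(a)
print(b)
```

Key concept: rebinding vs mutation: a is rebound to a new list, b still points at the original.
Step by step:
`a = [3, 2, 3]` → a = [3, 2, 3]
`b = a` → b = [3, 2, 3] (same object as a)
`a = [84, 36, 31]` → a = [84, 36, 31]
`b.append(88)` → b = [3, 2, 3, 88]
`print(a)` → prints [84, 36, 31]
`print(b)` → prints [3, 2, 3, 88]

Answer:
[84, 36, 31]
[3, 2, 3, 88]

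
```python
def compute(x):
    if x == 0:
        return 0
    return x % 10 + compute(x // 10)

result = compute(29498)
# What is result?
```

Sum of digits of 29498: 8 + 9 + 4 + 9 + 2 = 32

Answer: 32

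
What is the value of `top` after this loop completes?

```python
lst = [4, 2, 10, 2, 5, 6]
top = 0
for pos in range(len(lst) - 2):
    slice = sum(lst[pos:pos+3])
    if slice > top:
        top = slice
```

Max sum of 3-element window in [4, 2, 10, 2, 5, 6]
`top` takes the values: 0 → 16 → 17

Answer: 17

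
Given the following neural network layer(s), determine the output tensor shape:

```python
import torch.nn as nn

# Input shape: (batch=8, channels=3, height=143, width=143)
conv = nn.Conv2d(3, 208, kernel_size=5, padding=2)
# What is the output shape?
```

Input: (8, 3, 143, 143) -> Output: (8, 208, 143, 143)

Answer: (8, 208, 143, 143)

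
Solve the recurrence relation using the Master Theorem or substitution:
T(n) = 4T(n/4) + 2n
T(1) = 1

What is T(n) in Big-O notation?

By Master Theorem: a=4, b=4, f(n)=2n. Since log_4(4) = 1 and f(n) = Θ(n^1), Case 2 applies. T(n) = O(n log n).

Answer: O(n log n)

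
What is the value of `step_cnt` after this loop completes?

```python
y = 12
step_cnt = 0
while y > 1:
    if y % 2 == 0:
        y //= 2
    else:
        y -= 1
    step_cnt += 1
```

Steps to reduce 12 to 1
`step_cnt` takes the values: 0 → 1 → 2 → 3 → 4

Answer: 4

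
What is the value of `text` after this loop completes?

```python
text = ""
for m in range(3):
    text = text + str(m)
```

Concatenate digits 0 to 2
`text` takes the values: "" → "0" → "01" → "012"

Answer: "012"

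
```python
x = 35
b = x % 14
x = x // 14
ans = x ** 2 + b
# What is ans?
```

Trace:
`x = 35` → x = 35
`b = x % 14` → b = 7
`x = x // 14` → x = 2
`ans = x ** 2 + b` → ans = 11
So ans = 11

Answer: 11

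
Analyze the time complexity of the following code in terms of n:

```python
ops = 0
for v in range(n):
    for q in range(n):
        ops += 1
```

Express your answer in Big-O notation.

Each loop level contributes: n × n. Multiplying the contributions gives O(n^2).

Answer: O(n^2)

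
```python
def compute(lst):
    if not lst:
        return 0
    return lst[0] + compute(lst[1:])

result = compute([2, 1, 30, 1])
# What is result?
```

2 + 1 + 30 + 1 + 0 = 34

Answer: 34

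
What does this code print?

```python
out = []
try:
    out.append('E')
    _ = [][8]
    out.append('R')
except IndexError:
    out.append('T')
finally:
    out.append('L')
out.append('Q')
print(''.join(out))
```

Execution trace: 'E' (try body) → 'T' (except IndexError) → 'L' (finally) → 'Q' (after the try/except). Output: ETLQ

Answer: ETLQ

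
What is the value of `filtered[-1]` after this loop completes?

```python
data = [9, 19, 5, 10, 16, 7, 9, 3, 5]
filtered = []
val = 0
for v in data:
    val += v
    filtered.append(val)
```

Cumulative sum ends at 83
`filtered` takes the values: [] → [9] → [9, 28] → [9, 28, 33] → [9, 28, 33, 43] → [9, 28, 33, 43, 59] → [9, 28, 33, 43, 59, 66] → [9, 28, 33, 43, 59, 66, 75] → [9, 28, 33, 43, 59, 66, 75, 78] → [9, 28, 33, 43, 59, 66, 75, 78, 83]
So `filtered[-1]` = 83

Answer: 83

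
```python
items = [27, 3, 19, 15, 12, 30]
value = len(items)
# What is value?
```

Trace:
`items = [27, 3, 19, 15, 12, 30]` → items = [27, 3, 19, 15, 12, 30]
`value = len(items)` → value = 6
So value = 6

Answer: 6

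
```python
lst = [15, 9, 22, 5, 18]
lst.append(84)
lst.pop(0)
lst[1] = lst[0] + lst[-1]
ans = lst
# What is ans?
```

Trace:
`lst = [15, 9, 22, 5, 18]` → lst = [15, 9, 22, 5, 18]
`lst.append(84)` → lst = [15, 9, 22, 5, 18, 84]
`lst.pop(0)` → lst = [9, 22, 5, 18, 84]
`lst[1] = lst[0] + lst[-1]` → lst = [9, 93, 5, 18, 84]
`ans = lst` → ans = [9, 93, 5, 18, 84]
So ans = [9, 93, 5, 18, 84]

Answer: [9, 93, 5, 18, 84]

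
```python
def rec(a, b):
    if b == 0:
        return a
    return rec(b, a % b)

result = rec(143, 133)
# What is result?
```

rec(143, 133) -> rec(133, 10) -> rec(10, 3) -> rec(3, 1) -> rec(1, 0) -> 1

Answer: 1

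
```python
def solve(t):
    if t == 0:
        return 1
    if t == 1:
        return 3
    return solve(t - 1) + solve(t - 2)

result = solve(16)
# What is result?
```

Build up from base cases: solve(0)=1, solve(1)=3, solve(2)=4, solve(3)=7, solve(4)=11, solve(5)=18, solve(6)=29, ..., solve(16)=3571

Answer: 3571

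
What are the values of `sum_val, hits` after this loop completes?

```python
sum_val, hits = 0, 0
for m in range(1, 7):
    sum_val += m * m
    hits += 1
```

Sum of squares and count
`sum_val, hits` takes the values: (0, 0) → (1, 0) → (1, 1) → (5, 1) → (5, 2) → (14, 2) → (14, 3) → (30, 3) → (30, 4) → (55, 4) → (55, 5) → (91, 5) → (91, 6)

Answer: 91, 6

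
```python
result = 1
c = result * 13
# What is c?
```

Trace:
`result = 1` → result = 1
`c = result * 13` → c = 13
So c = 13

Answer: 13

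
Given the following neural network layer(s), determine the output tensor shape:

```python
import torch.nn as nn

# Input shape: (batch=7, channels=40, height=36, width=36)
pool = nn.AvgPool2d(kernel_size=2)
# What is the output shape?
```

Input: (7, 40, 36, 36) -> Output: (7, 40, 18, 18)

Answer: (7, 40, 18, 18)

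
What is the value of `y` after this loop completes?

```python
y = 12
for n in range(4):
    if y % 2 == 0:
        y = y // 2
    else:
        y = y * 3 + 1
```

Collatz-style transformation from 12
`y` takes the values: 12 → 6 → 3 → 10 → 5

Answer: 5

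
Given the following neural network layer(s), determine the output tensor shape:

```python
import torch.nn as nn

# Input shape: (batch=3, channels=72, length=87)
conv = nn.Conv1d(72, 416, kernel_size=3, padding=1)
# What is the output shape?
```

Input: (3, 72, 87) -> Output: (3, 416, 87)

Answer: (3, 416, 87)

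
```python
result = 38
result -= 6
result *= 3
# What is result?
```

Trace:
`result = 38` → result = 38
`result -= 6` → result = 32
`result *= 3` → result = 96
So result = 96

Answer: 96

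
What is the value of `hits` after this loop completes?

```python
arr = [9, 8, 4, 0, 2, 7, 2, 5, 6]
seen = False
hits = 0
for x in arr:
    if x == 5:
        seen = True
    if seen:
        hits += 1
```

Count elements after first 5 in [9, 8, 4, 0, 2, 7, 2, 5, 6]
`hits` takes the values: 0 → 1 → 2

Answer: 2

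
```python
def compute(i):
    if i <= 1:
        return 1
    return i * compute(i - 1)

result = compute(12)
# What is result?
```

compute(12) = 12 * 11 * 10 * 9 * 8 * 7 * 6 * 5 * 4 * 3 * 2 * 1 = 479001600

Answer: 479001600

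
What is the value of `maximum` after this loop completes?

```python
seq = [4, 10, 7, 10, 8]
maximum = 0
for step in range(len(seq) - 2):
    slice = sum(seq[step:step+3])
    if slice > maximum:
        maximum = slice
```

Max sum of 3-element window in [4, 10, 7, 10, 8]
`maximum` takes the values: 0 → 21 → 27

Answer: 27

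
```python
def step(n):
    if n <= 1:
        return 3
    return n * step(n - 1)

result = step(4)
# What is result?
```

step(4) = 4 * 3 * 2 * 3 = 72

Answer: 72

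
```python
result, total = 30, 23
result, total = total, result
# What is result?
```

Trace:
`result, total = 30, 23` → result = 30; total = 23
`result, total = total, result` → result = 23; total = 30
So result = 23

Answer: 23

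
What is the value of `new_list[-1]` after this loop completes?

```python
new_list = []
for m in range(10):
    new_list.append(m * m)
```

Last element of squares 0 to 9
`new_list` takes the values: [] → [0] → [0, 1] → [0, 1, 4] → [0, 1, 4, 9] → [0, 1, 4, 9, 16] → [0, 1, 4, 9, 16, 25] → [0, 1, 4, 9, 16, 25, 36] → [0, 1, 4, 9, 16, 25, 36, 49] → [0, 1, 4, 9, 16, 25, 36, 49, 64] → [0, 1, 4, 9, 16, 25, 36, 49, 64, 81]
So `new_list[-1]` = 81

Answer: 81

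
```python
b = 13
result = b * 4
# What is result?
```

Trace:
`b = 13` → b = 13
`result = b * 4` → result = 52
So result = 52

Answer: 52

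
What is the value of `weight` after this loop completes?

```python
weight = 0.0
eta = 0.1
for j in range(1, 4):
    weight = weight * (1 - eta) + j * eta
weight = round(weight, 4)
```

Moving average with lr=0.1
`weight` takes the values: 0.0 → 0.1 → 0.29 → 0.561

Answer: 0.561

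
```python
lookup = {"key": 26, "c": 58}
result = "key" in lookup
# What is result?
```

Trace:
`lookup = {"key": 26, "c": 58}` → lookup = {'key': 26, 'c': 58}
`result = "key" in lookup` → result = True
So result = True

Answer: True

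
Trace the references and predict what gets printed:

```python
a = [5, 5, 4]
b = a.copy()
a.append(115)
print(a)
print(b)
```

Key concept: list.copy() creates independent copy.
Step by step:
`a = [5, 5, 4]` → a = [5, 5, 4]
`b = a.copy()` → b = [5, 5, 4]
`a.append(115)` → a = [5, 5, 4, 115]
`print(a)` → prints [5, 5, 4, 115]
`print(b)` → prints [5, 5, 4]

Answer:
[5, 5, 4, 115]
[5, 5, 4]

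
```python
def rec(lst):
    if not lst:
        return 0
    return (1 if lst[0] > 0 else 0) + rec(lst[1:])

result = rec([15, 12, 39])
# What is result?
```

Count of positive elements in [15, 12, 39] = 3

Answer: 3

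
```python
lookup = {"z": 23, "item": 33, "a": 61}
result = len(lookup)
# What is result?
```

Trace:
`lookup = {"z": 23, "item": 33, "a": 61}` → lookup = {'z': 23, 'item': 33, 'a': 61}
`result = len(lookup)` → result = 3
So result = 3

Answer: 3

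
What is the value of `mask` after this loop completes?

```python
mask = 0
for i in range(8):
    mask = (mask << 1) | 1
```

Build 8 consecutive 1-bits: 0b11111111
`mask` takes the values: 0 → 1 → 3 → 7 → 15 → 31 → 63 → 127 → 255

Answer: 255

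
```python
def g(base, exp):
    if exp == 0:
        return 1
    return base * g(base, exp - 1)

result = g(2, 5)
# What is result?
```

g(2, 5) = 2 * 2 * 2 * 2 * 2 = 32

Answer: 32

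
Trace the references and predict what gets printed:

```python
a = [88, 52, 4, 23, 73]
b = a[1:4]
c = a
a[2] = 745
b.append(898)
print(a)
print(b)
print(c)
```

Key concept: slice vs alias.
Step by step:
`a = [88, 52, 4, 23, 73]` → a = [88, 52, 4, 23, 73]
`b = a[1:4]` → b = [52, 4, 23]
`c = a` → c = [88, 52, 4, 23, 73] (same object as a)
`a[2] = 745` → a = [88, 52, 745, 23, 73] (same object as c); c = [88, 52, 745, 23, 73] (same object as a)
`b.append(898)` → b = [52, 4, 23, 898]
`print(a)` → prints [88, 52, 745, 23, 73]
`print(b)` → prints [52, 4, 23, 898]
`print(c)` → prints [88, 52, 745, 23, 73]

Answer:
[88, 52, 745, 23, 73]
[52, 4, 23, 898]
[88, 52, 745, 23, 73]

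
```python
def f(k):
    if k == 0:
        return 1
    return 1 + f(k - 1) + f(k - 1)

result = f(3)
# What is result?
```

f(k) = 1 + 2·f(k-1), f(0)=1. Closed form: (1+1)·2^3 - 1 = 15.

Answer: 15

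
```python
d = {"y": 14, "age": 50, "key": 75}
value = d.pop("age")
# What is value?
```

Trace:
`d = {"y": 14, "age": 50, "key": 75}` → d = {'y': 14, 'age': 50, 'key': 75}
`value = d.pop("age")` → d = {'y': 14, 'key': 75}; value = 50
So value = 50

Answer: 50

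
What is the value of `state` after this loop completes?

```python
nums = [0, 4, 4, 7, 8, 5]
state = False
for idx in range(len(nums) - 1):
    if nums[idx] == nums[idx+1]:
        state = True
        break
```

Check consecutive duplicates in [0, 4, 4, 7, 8, 5]
`state` takes the values: False → True

Answer: True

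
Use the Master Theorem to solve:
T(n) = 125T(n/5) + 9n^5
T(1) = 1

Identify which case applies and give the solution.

a=125, b=5, f(n)=9n^5. log_5(125) = 3. Since c=5 > 3 and the regularity condition holds (125(n/5)^5 = (125/5^5)n^5 with 125/5^5 < 1), Case 3 applies: T(n) = Θ(f(n)) = O(n^5).

Answer: O(n^5) - Case 3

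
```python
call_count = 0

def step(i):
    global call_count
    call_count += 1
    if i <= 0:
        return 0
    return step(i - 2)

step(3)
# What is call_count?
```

Linear recursion stepping by 2: 3 calls from i=3 down to ≤0.

Answer: 3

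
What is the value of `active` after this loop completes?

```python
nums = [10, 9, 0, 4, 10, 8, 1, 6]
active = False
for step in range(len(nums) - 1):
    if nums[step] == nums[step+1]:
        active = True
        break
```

Check consecutive duplicates in [10, 9, 0, 4, 10, 8, 1, 6]
`active` takes the values: False

Answer: False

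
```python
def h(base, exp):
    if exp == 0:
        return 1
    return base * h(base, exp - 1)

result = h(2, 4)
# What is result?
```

h(2, 4) = 2 * 2 * 2 * 2 = 16

Answer: 16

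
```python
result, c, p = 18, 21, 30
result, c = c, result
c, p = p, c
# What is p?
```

Trace:
`result, c, p = 18, 21, 30` → result = 18; c = 21; p = 30
`result, c = c, result` → result = 21; c = 18
`c, p = p, c` → c = 30; p = 18
So p = 18

Answer: 18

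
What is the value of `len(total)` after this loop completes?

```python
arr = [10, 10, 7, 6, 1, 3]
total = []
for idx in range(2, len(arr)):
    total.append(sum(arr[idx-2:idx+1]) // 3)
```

Number of 3-element averages
`total` takes the values: [] → [9] → [9, 7] → [9, 7, 4] → [9, 7, 4, 3]
So `len(total)` = 4

Answer: 4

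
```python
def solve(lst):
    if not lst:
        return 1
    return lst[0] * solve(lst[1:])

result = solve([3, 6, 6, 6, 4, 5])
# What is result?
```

Product over [3, 6, 6, 6, 4, 5] = 3 * 6 * 6 * 6 * 4 * 5 = 12960

Answer: 12960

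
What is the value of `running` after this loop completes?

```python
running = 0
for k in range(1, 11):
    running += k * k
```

Sum of squares 1² to 10² = 385
`running` takes the values: 0 → 1 → 5 → 14 → 30 → 55 → 91 → 140 → 204 → 285 → 385

Answer: 385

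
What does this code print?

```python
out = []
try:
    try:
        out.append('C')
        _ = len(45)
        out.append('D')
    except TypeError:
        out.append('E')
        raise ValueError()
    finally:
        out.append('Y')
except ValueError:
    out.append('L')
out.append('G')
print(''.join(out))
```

Execution trace: 'C' (inner try body) → 'E' (inner except TypeError) → 'Y' (inner finally) → 'L' (outer except ValueError) → 'G' (after the try/except). Output: CEYLG

Answer: CEYLG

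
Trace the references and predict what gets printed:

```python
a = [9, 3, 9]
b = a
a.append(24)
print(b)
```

Key concept: basic list aliasing.
Step by step:
`a = [9, 3, 9]` → a = [9, 3, 9]
`b = a` → b = [9, 3, 9] (same object as a)
`a.append(24)` → a = [9, 3, 9, 24] (same object as b); b = [9, 3, 9, 24] (same object as a)
`print(b)` → prints [9, 3, 9, 24]

Answer: [9, 3, 9, 24]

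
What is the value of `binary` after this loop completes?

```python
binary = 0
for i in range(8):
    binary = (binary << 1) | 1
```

Build 8 consecutive 1-bits: 0b11111111
`binary` takes the values: 0 → 1 → 3 → 7 → 15 → 31 → 63 → 127 → 255

Answer: 255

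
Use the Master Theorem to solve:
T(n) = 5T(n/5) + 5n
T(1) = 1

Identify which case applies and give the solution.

a=5, b=5, f(n)=5n. log_5(5) = 1. Since c=1 = 1, Case 2 applies: T(n) = Θ(n^log_b(a) · log n) = O(n log n).

Answer: O(n log n) - Case 2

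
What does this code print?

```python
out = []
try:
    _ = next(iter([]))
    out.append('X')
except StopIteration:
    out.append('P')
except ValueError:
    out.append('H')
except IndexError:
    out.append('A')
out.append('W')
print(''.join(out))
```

Execution trace: 'P' (except StopIteration) → 'W' (after the try/except). Output: PW

Answer: PW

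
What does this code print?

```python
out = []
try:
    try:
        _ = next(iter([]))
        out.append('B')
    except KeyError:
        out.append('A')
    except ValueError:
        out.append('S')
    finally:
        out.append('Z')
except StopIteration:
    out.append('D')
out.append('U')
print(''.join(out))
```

Execution trace: 'Z' (finally) → 'D' (outer except StopIteration) → 'U' (after the try/except). Output: ZDU

Answer: ZDU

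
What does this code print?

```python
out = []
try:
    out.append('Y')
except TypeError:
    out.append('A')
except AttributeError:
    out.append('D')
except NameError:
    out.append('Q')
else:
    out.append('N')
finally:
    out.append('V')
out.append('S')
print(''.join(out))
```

Execution trace: 'Y' (try body, no exception) → 'N' (else) → 'V' (finally) → 'S' (after the try/except). Output: YNVS

Answer: YNVS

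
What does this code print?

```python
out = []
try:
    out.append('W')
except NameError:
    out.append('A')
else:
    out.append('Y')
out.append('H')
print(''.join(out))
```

Execution trace: 'W' (try body, no exception) → 'Y' (else) → 'H' (after the try/except). Output: WYH

Answer: WYH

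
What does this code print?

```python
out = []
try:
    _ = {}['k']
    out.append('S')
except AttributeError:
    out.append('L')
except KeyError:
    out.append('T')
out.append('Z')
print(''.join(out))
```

Execution trace: 'T' (except KeyError) → 'Z' (after the try/except). Output: TZ

Answer: TZ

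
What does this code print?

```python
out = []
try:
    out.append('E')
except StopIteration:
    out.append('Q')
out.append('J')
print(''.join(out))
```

Execution trace: 'E' (try body, no exception) → 'J' (after the try/except). Output: EJ

Answer: EJ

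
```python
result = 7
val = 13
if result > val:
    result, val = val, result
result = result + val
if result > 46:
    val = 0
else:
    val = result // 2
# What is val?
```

Trace:
`result = 7` → result = 7
`val = 13` → val = 13
`if result > val: ...` → result > val is False → no variable changes
`result = result + val` → result = 20
`if result > 46: ...` → result > 46 is False, take else branch → val = 10
So val = 10

Answer: 10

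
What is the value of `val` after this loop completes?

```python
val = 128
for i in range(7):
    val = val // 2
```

Halve 7 times: 128 // 2^7 = 1
`val` takes the values: 128 → 64 → 32 → 16 → 8 → 4 → 2 → 1

Answer: 1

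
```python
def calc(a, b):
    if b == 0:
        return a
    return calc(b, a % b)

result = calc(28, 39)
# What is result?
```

calc(28, 39) -> calc(39, 28) -> calc(28, 11) -> calc(11, 6) -> calc(6, 5) -> calc(5, 1) -> calc(1, 0) -> 1

Answer: 1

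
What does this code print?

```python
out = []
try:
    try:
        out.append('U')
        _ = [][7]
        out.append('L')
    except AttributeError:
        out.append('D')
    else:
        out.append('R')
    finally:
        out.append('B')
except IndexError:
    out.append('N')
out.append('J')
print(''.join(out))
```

Execution trace: 'U' (try body) → 'B' (finally) → 'N' (outer except IndexError) → 'J' (after the try/except). Output: UBNJ

Answer: UBNJ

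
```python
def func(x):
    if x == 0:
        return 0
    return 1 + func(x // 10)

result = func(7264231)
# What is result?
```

Count of digits of 7264231: 7

Answer: 7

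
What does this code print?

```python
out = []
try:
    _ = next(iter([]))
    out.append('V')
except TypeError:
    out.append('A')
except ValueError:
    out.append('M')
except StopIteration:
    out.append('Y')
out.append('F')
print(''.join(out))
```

Execution trace: 'Y' (except StopIteration) → 'F' (after the try/except). Output: YF

Answer: YF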